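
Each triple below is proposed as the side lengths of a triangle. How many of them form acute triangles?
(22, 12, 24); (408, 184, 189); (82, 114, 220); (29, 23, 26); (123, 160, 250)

(22,12,24): 12²+22² = 628 > 576 = 24² → acute
(408,184,189): 184+189 ≤ 408, not a triangle
(82,114,220): 82+114 ≤ 220, not a triangle
(29,23,26): 23²+26² = 1205 > 841 = 29² → acute
(123,160,250): 123²+160² = 40729 < 62500 = 250² → obtuse
2 of the 5 are acute.

2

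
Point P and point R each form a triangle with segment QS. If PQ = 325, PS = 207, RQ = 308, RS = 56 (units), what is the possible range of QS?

252 < QS < 364

From triangle PQS: |325 − 207| < QS < 325 + 207, i.e. 118 < QS < 532.
From triangle RQS: 252 < QS < 364.
Both must hold, so QS lies in the intersection.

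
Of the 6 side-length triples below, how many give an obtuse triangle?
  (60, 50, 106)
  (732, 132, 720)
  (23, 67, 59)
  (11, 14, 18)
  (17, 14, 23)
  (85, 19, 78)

(60,50,106): 50²+60² = 6100 < 11236 = 106² → obtuse
(732,132,720): 132²+720² = 535824 = 732² → right
(23,67,59): 23²+59² = 4010 < 4489 = 67² → obtuse
(11,14,18): 11²+14² = 317 < 324 = 18² → obtuse
(17,14,23): 14²+17² = 485 < 529 = 23² → obtuse
(85,19,78): 19²+78² = 6445 < 7225 = 85² → obtuse
5 of the 6 are obtuse.

5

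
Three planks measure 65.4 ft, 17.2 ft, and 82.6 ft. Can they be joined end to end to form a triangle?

The two shorter sides sum to 82.6, exactly equal to the longest side 82.6.
That gives only a degenerate (flat) triangle — the inequality must be strict.

No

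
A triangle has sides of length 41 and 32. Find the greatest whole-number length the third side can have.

The third side must be strictly less than 41 + 32 = 73.
The largest integer below 73 is 72.

72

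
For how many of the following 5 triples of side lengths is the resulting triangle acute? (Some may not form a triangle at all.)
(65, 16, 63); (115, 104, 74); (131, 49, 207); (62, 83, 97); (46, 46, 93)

(65,16,63): 16²+63² = 4225 = 65² → right
(115,104,74): 74²+104² = 16292 > 13225 = 115² → acute
(131,49,207): 49+131 ≤ 207, not a triangle
(62,83,97): 62²+83² = 10733 > 9409 = 97² → acute
(46,46,93): 46+46 ≤ 93, not a triangle
2 of the 5 are acute.

2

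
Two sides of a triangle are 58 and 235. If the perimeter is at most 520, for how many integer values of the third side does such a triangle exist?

50

Triangle inequality: 177 < x < 293. Perimeter ≤ 520 gives x ≤ 520 − 58 − 235 = 227.
So 177 < x ≤ 227; integers 178 through 227: 50 values.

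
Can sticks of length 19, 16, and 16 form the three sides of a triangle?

The longest side is 19, and the other two sum to 32.
Since 32 > 19, the triangle inequality holds.

Yes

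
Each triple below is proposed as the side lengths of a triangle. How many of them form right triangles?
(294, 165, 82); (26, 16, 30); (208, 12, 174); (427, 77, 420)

(294,165,82): 82+165 ≤ 294, not a triangle
(26,16,30): 16²+26² = 932 > 900 = 30² → acute
(208,12,174): 12+174 ≤ 208, not a triangle
(427,77,420): 77²+420² = 182329 = 427² → right
1 of the 4 is right.

1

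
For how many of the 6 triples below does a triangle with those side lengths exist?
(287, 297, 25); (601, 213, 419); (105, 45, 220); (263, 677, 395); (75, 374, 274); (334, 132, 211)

3

(25,287,297): 25+287 > 297 → valid
(213,419,601): 213+419 > 601 → valid
(45,105,220): 45+105 ≤ 220 → not valid
(263,395,677): 263+395 ≤ 677 → not valid
(75,274,374): 75+274 ≤ 374 → not valid
(132,211,334): 132+211 > 334 → valid
3 of the 6 triples form a triangle.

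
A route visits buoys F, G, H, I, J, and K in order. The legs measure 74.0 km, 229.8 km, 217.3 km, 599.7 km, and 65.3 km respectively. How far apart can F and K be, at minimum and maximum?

The maximum is all hops collinear in one direction: 74.0 + 229.8 + 217.3 + 599.7 + 65.3 = 1186.1.
The longest hop is 599.7; the others sum to 586.4. Folding the others back against it leaves at least 599.7 − 586.4 = 13.3.

13.3 ≤ FK ≤ 1186.1 km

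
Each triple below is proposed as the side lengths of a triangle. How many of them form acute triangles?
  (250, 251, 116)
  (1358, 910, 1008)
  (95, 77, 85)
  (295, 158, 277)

3

(250,251,116): 116²+250² = 75956 > 63001 = 251² → acute
(1358,910,1008): 910²+1008² = 1844164 = 1358² → right
(95,77,85): 77²+85² = 13154 > 9025 = 95² → acute
(295,158,277): 158²+277² = 101693 > 87025 = 295² → acute
3 of the 4 are acute.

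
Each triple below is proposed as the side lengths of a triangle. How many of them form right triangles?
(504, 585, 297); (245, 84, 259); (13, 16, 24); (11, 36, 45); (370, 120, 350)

3

(504,585,297): 297²+504² = 342225 = 585² → right
(245,84,259): 84²+245² = 67081 = 259² → right
(13,16,24): 13²+16² = 425 < 576 = 24² → obtuse
(11,36,45): 11²+36² = 1417 < 2025 = 45² → obtuse
(370,120,350): 120²+350² = 136900 = 370² → right
3 of the 5 are right.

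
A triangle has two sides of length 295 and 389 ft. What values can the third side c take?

94 < c < 684 (ft)

By the triangle inequality, c must be less than 295 + 389 = 684 and greater than |295 − 389| = 94.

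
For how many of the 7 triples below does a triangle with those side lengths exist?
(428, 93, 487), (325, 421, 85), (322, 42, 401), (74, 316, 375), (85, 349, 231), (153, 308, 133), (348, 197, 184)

3

(93,428,487): 93+428 > 487 → valid
(85,325,421): 85+325 ≤ 421 → not valid
(42,322,401): 42+322 ≤ 401 → not valid
(74,316,375): 74+316 > 375 → valid
(85,231,349): 85+231 ≤ 349 → not valid
(133,153,308): 133+153 ≤ 308 → not valid
(184,197,348): 184+197 > 348 → valid
3 of the 7 triples form a triangle.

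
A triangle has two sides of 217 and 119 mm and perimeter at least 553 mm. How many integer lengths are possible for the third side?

Triangle inequality: 98 < x < 336. Perimeter ≥ 553 gives x ≥ 553 − 217 − 119 = 217.
So 217 ≤ x < 336; integers 217 through 335: 119 values.

119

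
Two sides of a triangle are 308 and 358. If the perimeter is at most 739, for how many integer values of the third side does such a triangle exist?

Triangle inequality: 50 < x < 666. Perimeter ≤ 739 gives x ≤ 739 − 308 − 358 = 73.
So 50 < x ≤ 73; integers 51 through 73: 23 values.

23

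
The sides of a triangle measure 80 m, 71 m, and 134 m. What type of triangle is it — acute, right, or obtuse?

obtuse

Compare the square of the longest side to the sum of squares of the other two: 71² + 80² = 11441 < 17956 = 134².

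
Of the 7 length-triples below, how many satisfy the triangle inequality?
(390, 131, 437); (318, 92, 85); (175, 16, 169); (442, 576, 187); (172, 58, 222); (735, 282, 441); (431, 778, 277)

(131,390,437): 131+390 > 437 → valid
(85,92,318): 85+92 ≤ 318 → not valid
(16,169,175): 16+169 > 175 → valid
(187,442,576): 187+442 > 576 → valid
(58,172,222): 58+172 > 222 → valid
(282,441,735): 282+441 ≤ 735 → not valid
(277,431,778): 277+431 ≤ 778 → not valid
4 of the 7 triples form a triangle.

4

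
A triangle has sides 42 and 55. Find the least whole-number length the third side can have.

The third side must be strictly greater than |42 − 55| = 13.
The smallest integer above 13 is 14.

14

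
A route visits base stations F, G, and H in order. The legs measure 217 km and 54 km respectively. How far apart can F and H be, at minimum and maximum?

By the triangle inequality, |217 − 54| ≤ FH ≤ 217 + 54.

163 ≤ FH ≤ 271 km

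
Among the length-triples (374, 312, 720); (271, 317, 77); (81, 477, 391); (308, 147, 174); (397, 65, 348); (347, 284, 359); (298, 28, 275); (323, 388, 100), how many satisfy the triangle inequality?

(312,374,720): 312+374 ≤ 720 → not valid
(77,271,317): 77+271 > 317 → valid
(81,391,477): 81+391 ≤ 477 → not valid
(147,174,308): 147+174 > 308 → valid
(65,348,397): 65+348 > 397 → valid
(284,347,359): 284+347 > 359 → valid
(28,275,298): 28+275 > 298 → valid
(100,323,388): 100+323 > 388 → valid
6 of the 8 triples form a triangle.

6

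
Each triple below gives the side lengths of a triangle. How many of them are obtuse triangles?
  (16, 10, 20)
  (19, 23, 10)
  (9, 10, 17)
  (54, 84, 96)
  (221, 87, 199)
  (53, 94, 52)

(16,10,20): 10²+16² = 356 < 400 = 20² → obtuse
(19,23,10): 10²+19² = 461 < 529 = 23² → obtuse
(9,10,17): 9²+10² = 181 < 289 = 17² → obtuse
(54,84,96): 54²+84² = 9972 > 9216 = 96² → acute
(221,87,199): 87²+199² = 47170 < 48841 = 221² → obtuse
(53,94,52): 52²+53² = 5513 < 8836 = 94² → obtuse
5 of the 6 are obtuse.

5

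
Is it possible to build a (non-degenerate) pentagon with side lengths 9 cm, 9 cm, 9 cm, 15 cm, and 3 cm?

Yes

A pentagon exists iff every side is shorter than the sum of the others — equivalently, the longest side is less than the sum of the rest.
Longest side 15 < 30 (sum of the remaining 4), so yes.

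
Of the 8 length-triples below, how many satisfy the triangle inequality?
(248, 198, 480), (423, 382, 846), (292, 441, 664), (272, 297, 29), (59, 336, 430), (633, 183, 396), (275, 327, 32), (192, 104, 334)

(198,248,480): 198+248 ≤ 480 → not valid
(382,423,846): 382+423 ≤ 846 → not valid
(292,441,664): 292+441 > 664 → valid
(29,272,297): 29+272 > 297 → valid
(59,336,430): 59+336 ≤ 430 → not valid
(183,396,633): 183+396 ≤ 633 → not valid
(32,275,327): 32+275 ≤ 327 → not valid
(104,192,334): 104+192 ≤ 334 → not valid
2 of the 8 triples form a triangle.

2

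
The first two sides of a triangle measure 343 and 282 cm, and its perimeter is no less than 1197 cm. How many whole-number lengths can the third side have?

Triangle inequality: 61 < x < 625. Perimeter ≥ 1197 gives x ≥ 1197 − 343 − 282 = 572.
So 572 ≤ x < 625; integers 572 through 624: 53 values.

53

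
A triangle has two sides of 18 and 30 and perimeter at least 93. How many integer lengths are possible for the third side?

Triangle inequality: 12 < x < 48. Perimeter ≥ 93 gives x ≥ 93 − 18 − 30 = 45.
So 45 ≤ x < 48; integers 45 through 47: 3 values.

3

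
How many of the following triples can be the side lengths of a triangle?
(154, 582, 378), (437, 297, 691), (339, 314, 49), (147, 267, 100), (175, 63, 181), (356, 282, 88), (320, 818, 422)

4

(154,378,582): 154+378 ≤ 582 → not valid
(297,437,691): 297+437 > 691 → valid
(49,314,339): 49+314 > 339 → valid
(100,147,267): 100+147 ≤ 267 → not valid
(63,175,181): 63+175 > 181 → valid
(88,282,356): 88+282 > 356 → valid
(320,422,818): 320+422 ≤ 818 → not valid
4 of the 7 triples form a triangle.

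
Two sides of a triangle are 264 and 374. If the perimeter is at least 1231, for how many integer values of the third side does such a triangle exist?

45

Triangle inequality: 110 < x < 638. Perimeter ≥ 1231 gives x ≥ 1231 − 264 − 374 = 593.
So 593 ≤ x < 638; integers 593 through 637: 45 values.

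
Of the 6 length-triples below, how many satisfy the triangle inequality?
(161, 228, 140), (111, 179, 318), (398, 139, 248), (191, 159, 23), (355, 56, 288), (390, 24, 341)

(140,161,228): 140+161 > 228 → valid
(111,179,318): 111+179 ≤ 318 → not valid
(139,248,398): 139+248 ≤ 398 → not valid
(23,159,191): 23+159 ≤ 191 → not valid
(56,288,355): 56+288 ≤ 355 → not valid
(24,341,390): 24+341 ≤ 390 → not valid
1 of the 6 triples forms a triangle.

1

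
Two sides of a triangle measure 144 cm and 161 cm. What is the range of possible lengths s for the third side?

By the triangle inequality, s must be less than 144 + 161 = 305 and greater than |144 − 161| = 17.

17 < s < 305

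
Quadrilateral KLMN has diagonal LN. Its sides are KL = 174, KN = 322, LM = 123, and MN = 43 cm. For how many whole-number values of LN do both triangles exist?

From triangle KLN: 148 < LN < 496.
From triangle MLN: 80 < LN < 166.
Intersection: 148 < LN < 166, so integers 149 through 165: 17 values.

17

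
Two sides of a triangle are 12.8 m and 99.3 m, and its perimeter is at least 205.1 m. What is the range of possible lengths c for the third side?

Triangle inequality alone gives 86.5 < c < 112.1.
The perimeter condition gives c ≥ 205.1 − 12.8 − 99.3 = 93.0.
Intersecting the two: 93.0 ≤ c < 112.1.

93.0 ≤ c < 112.1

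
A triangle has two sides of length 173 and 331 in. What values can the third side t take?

158 < t < 504

By the triangle inequality, t must be less than 173 + 331 = 504 and greater than |173 − 331| = 158.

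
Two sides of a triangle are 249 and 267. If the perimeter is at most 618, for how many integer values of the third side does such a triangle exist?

Triangle inequality: 18 < x < 516. Perimeter ≤ 618 gives x ≤ 618 − 249 − 267 = 102.
So 18 < x ≤ 102; integers 19 through 102: 84 values.

84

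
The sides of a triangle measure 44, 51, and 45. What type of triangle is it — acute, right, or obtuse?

Compare the square of the longest side to the sum of squares of the other two: 44² + 45² = 3961 > 2601 = 51².

acute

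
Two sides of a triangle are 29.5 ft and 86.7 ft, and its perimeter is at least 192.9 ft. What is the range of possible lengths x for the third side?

76.7 ≤ x < 116.2

Triangle inequality alone gives 57.2 < x < 116.2.
The perimeter condition gives x ≥ 192.9 − 29.5 − 86.7 = 76.7.
Intersecting the two: 76.7 ≤ x < 116.2.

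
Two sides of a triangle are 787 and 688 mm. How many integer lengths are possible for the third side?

The third side lies in the open interval (99, 1475).
Integers from 100 to 1474 inclusive: 1474 − 100 + 1 = 1375.

1375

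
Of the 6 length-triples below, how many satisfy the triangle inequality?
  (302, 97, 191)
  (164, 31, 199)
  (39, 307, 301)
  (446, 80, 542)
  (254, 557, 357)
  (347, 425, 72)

(97,191,302): 97+191 ≤ 302 → not valid
(31,164,199): 31+164 ≤ 199 → not valid
(39,301,307): 39+301 > 307 → valid
(80,446,542): 80+446 ≤ 542 → not valid
(254,357,557): 254+357 > 557 → valid
(72,347,425): 72+347 ≤ 425 → not valid
2 of the 6 triples form a triangle.

2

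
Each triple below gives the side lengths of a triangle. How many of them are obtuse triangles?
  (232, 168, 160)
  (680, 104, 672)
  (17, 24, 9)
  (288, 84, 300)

1

(232,168,160): 160²+168² = 53824 = 232² → right
(680,104,672): 104²+672² = 462400 = 680² → right
(17,24,9): 9²+17² = 370 < 576 = 24² → obtuse
(288,84,300): 84²+288² = 90000 = 300² → right
1 of the 4 is obtuse.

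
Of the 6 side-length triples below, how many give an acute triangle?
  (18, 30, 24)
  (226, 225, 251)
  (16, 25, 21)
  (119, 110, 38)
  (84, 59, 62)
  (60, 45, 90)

(18,30,24): 18²+24² = 900 = 30² → right
(226,225,251): 225²+226² = 101701 > 63001 = 251² → acute
(16,25,21): 16²+21² = 697 > 625 = 25² → acute
(119,110,38): 38²+110² = 13544 < 14161 = 119² → obtuse
(84,59,62): 59²+62² = 7325 > 7056 = 84² → acute
(60,45,90): 45²+60² = 5625 < 8100 = 90² → obtuse
3 of the 6 are acute.

3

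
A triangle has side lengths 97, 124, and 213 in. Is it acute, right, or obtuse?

Compare the square of the longest side to the sum of squares of the other two: 97² + 124² = 24785 < 45369 = 213².

obtuse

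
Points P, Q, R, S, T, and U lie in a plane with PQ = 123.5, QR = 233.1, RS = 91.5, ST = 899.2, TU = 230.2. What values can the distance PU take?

220.9 ≤ PU ≤ 1577.5

The maximum is all hops collinear in one direction: 123.5 + 233.1 + 91.5 + 899.2 + 230.2 = 1577.5.
The longest hop is 899.2; the others sum to 678.3. Folding the others back against it leaves at least 899.2 − 678.3 = 220.9.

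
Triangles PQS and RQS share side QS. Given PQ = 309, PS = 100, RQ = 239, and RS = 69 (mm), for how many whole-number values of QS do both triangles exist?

From triangle PQS: 209 < QS < 409.
From triangle RQS: 170 < QS < 308.
Intersection: 209 < QS < 308, so integers 210 through 307: 98 values.

98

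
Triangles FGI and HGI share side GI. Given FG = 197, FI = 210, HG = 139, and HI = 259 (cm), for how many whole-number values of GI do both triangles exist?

277

From triangle FGI: 13 < GI < 407.
From triangle HGI: 120 < GI < 398.
Intersection: 120 < GI < 398, so integers 121 through 397: 277 values.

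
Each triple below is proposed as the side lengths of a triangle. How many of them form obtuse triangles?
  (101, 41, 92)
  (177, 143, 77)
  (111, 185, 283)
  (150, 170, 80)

3

(101,41,92): 41²+92² = 10145 < 10201 = 101² → obtuse
(177,143,77): 77²+143² = 26378 < 31329 = 177² → obtuse
(111,185,283): 111²+185² = 46546 < 80089 = 283² → obtuse
(150,170,80): 80²+150² = 28900 = 170² → right
3 of the 4 are obtuse.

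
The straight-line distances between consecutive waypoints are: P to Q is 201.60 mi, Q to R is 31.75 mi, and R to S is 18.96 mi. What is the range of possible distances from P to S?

The maximum is all hops collinear in one direction: 201.60 + 31.75 + 18.96 = 252.31.
The longest hop is 201.60; the others sum to 50.71. Folding the others back against it leaves at least 201.60 − 50.71 = 150.89.

150.89 ≤ PS ≤ 252.31 mi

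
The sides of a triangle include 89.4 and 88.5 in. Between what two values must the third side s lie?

By the triangle inequality, s must be less than 89.4 + 88.5 = 177.9 and greater than |89.4 − 88.5| = 0.9.

0.9 < s < 177.9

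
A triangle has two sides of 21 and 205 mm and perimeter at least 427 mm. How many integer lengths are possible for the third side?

25

Triangle inequality: 184 < x < 226. Perimeter ≥ 427 gives x ≥ 427 − 21 − 205 = 201.
So 201 ≤ x < 226; integers 201 through 225: 25 values.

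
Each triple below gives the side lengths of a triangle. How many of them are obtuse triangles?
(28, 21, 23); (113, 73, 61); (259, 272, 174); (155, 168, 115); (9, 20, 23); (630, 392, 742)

2

(28,21,23): 21²+23² = 970 > 784 = 28² → acute
(113,73,61): 61²+73² = 9050 < 12769 = 113² → obtuse
(259,272,174): 174²+259² = 97357 > 73984 = 272² → acute
(155,168,115): 115²+155² = 37250 > 28224 = 168² → acute
(9,20,23): 9²+20² = 481 < 529 = 23² → obtuse
(630,392,742): 392²+630² = 550564 = 742² → right
2 of the 6 are obtuse.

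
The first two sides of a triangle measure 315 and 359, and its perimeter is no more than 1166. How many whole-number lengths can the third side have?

Triangle inequality: 44 < x < 674. Perimeter ≤ 1166 gives x ≤ 1166 − 315 − 359 = 492.
So 44 < x ≤ 492; integers 45 through 492: 448 values.

448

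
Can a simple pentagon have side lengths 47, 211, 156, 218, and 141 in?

Yes

A pentagon exists iff every side is shorter than the sum of the others — equivalently, the longest side is less than the sum of the rest.
Longest side 218 < 555 (sum of the remaining 4), so yes.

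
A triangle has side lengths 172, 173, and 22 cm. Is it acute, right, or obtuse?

Compare the square of the longest side to the sum of squares of the other two: 22² + 172² = 30068 > 29929 = 173².

acute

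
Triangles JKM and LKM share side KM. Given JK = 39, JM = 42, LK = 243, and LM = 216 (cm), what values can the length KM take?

27 < KM < 81

From triangle JKM: |39 − 42| < KM < 39 + 42, i.e. 3 < KM < 81.
From triangle LKM: 27 < KM < 459.
Both must hold, so KM lies in the intersection.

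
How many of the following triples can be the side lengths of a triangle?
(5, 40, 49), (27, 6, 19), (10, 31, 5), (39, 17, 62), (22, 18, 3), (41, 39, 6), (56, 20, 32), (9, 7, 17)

1

(5,40,49): 5+40 ≤ 49 → not valid
(6,19,27): 6+19 ≤ 27 → not valid
(5,10,31): 5+10 ≤ 31 → not valid
(17,39,62): 17+39 ≤ 62 → not valid
(3,18,22): 3+18 ≤ 22 → not valid
(6,39,41): 6+39 > 41 → valid
(20,32,56): 20+32 ≤ 56 → not valid
(7,9,17): 7+9 ≤ 17 → not valid
1 of the 8 triples forms a triangle.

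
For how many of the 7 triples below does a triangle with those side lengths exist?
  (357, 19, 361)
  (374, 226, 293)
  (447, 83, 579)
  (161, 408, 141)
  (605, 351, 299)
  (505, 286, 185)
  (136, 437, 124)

3

(19,357,361): 19+357 > 361 → valid
(226,293,374): 226+293 > 374 → valid
(83,447,579): 83+447 ≤ 579 → not valid
(141,161,408): 141+161 ≤ 408 → not valid
(299,351,605): 299+351 > 605 → valid
(185,286,505): 185+286 ≤ 505 → not valid
(124,136,437): 124+136 ≤ 437 → not valid
3 of the 7 triples form a triangle.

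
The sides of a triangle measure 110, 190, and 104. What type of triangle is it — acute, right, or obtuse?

obtuse

Compare the square of the longest side to the sum of squares of the other two: 104² + 110² = 22916 < 36100 = 190².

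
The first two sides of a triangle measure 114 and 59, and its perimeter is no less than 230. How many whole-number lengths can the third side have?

116

Triangle inequality: 55 < x < 173. Perimeter ≥ 230 gives x ≥ 230 − 114 − 59 = 57.
So 57 ≤ x < 173; integers 57 through 172: 116 values.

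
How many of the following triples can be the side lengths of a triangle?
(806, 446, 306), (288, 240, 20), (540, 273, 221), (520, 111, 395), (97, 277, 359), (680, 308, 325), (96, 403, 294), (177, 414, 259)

(306,446,806): 306+446 ≤ 806 → not valid
(20,240,288): 20+240 ≤ 288 → not valid
(221,273,540): 221+273 ≤ 540 → not valid
(111,395,520): 111+395 ≤ 520 → not valid
(97,277,359): 97+277 > 359 → valid
(308,325,680): 308+325 ≤ 680 → not valid
(96,294,403): 96+294 ≤ 403 → not valid
(177,259,414): 177+259 > 414 → valid
2 of the 8 triples form a triangle.

2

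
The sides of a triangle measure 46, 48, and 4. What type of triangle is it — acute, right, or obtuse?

Compare the square of the longest side to the sum of squares of the other two: 4² + 46² = 2132 < 2304 = 48².

obtuse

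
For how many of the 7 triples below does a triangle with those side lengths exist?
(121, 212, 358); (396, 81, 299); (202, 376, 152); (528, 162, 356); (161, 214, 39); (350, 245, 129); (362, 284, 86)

2

(121,212,358): 121+212 ≤ 358 → not valid
(81,299,396): 81+299 ≤ 396 → not valid
(152,202,376): 152+202 ≤ 376 → not valid
(162,356,528): 162+356 ≤ 528 → not valid
(39,161,214): 39+161 ≤ 214 → not valid
(129,245,350): 129+245 > 350 → valid
(86,284,362): 86+284 > 362 → valid
2 of the 7 triples form a triangle.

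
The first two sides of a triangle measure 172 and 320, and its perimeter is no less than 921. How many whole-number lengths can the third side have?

63

Triangle inequality: 148 < x < 492. Perimeter ≥ 921 gives x ≥ 921 − 172 − 320 = 429.
So 429 ≤ x < 492; integers 429 through 491: 63 values.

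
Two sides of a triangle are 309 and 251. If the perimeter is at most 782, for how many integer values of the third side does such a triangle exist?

164

Triangle inequality: 58 < x < 560. Perimeter ≤ 782 gives x ≤ 782 − 309 − 251 = 222.
So 58 < x ≤ 222; integers 59 through 222: 164 values.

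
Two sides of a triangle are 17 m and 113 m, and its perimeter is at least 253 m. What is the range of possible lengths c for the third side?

123 ≤ c < 130

Triangle inequality alone gives 96 < c < 130.
The perimeter condition gives c ≥ 253 − 17 − 113 = 123.
Intersecting the two: 123 ≤ c < 130.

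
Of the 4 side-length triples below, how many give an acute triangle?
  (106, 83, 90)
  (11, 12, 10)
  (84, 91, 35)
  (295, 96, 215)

2

(106,83,90): 83²+90² = 14989 > 11236 = 106² → acute
(11,12,10): 10²+11² = 221 > 144 = 12² → acute
(84,91,35): 35²+84² = 8281 = 91² → right
(295,96,215): 96²+215² = 55441 < 87025 = 295² → obtuse
2 of the 4 are acute.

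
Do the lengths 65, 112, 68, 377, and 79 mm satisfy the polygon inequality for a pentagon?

No

For a pentagon, each side must be shorter than the sum of the others.
Here the longest side is 377, but the remaining 4 sides sum to only 324.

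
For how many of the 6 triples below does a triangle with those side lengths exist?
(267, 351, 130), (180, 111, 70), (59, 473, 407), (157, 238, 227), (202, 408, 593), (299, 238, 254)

(130,267,351): 130+267 > 351 → valid
(70,111,180): 70+111 > 180 → valid
(59,407,473): 59+407 ≤ 473 → not valid
(157,227,238): 157+227 > 238 → valid
(202,408,593): 202+408 > 593 → valid
(238,254,299): 238+254 > 299 → valid
5 of the 6 triples form a triangle.

5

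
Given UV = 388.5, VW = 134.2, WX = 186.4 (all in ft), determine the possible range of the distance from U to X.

The maximum is all hops collinear in one direction: 388.5 + 134.2 + 186.4 = 709.1.
The longest hop is 388.5; the others sum to 320.6. Folding the others back against it leaves at least 388.5 − 320.6 = 67.9.

67.9 ≤ UX ≤ 709.1 ft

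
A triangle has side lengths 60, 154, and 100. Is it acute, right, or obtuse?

Compare the square of the longest side to the sum of squares of the other two: 60² + 100² = 13600 < 23716 = 154².

obtuse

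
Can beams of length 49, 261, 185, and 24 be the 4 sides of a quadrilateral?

For a quadrilateral, each side must be shorter than the sum of the others.
Here the longest side is 261, but the remaining 3 sides sum to only 258.

No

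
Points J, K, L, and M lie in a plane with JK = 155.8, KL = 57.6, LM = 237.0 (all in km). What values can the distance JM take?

23.6 ≤ JM ≤ 450.4 km

The maximum is all hops collinear in one direction: 155.8 + 57.6 + 237.0 = 450.4.
The longest hop is 237.0; the others sum to 213.4. Folding the others back against it leaves at least 237.0 − 213.4 = 23.6.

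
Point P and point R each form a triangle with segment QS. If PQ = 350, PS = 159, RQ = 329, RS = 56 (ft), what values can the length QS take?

273 < QS < 385

From triangle PQS: |350 − 159| < QS < 350 + 159, i.e. 191 < QS < 509.
From triangle RQS: 273 < QS < 385.
Both must hold, so QS lies in the intersection.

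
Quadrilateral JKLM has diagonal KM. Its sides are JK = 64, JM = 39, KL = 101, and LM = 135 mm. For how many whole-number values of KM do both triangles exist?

68

From triangle JKM: 25 < KM < 103.
From triangle LKM: 34 < KM < 236.
Intersection: 34 < KM < 103, so integers 35 through 102: 68 values.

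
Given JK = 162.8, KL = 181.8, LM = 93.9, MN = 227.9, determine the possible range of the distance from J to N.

0 ≤ JN ≤ 666.4

The maximum is all hops collinear in one direction: 162.8 + 181.8 + 93.9 + 227.9 = 666.4.
The longest hop is 227.9; the others sum to 438.5. Since 227.9 ≤ 438.5, the path can fold back on itself completely, so the minimum distance is 0.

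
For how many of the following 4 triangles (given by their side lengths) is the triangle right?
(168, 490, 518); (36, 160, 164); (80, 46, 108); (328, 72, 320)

(168,490,518): 168²+490² = 268324 = 518² → right
(36,160,164): 36²+160² = 26896 = 164² → right
(80,46,108): 46²+80² = 8516 < 11664 = 108² → obtuse
(328,72,320): 72²+320² = 107584 = 328² → right
3 of the 4 are right.

3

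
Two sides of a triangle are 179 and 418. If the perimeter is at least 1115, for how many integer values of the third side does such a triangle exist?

79

Triangle inequality: 239 < x < 597. Perimeter ≥ 1115 gives x ≥ 1115 − 179 − 418 = 518.
So 518 ≤ x < 597; integers 518 through 596: 79 values.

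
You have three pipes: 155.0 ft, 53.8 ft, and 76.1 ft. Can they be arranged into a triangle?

The longest side is 155.0, but the other two sum to only 129.9.
129.9 < 155.0, so the triangle inequality fails.

No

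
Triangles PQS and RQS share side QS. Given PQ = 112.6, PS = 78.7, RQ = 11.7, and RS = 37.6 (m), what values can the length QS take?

From triangle PQS: |112.6 − 78.7| < QS < 112.6 + 78.7, i.e. 33.9 < QS < 191.3.
From triangle RQS: 25.9 < QS < 49.3.
Both must hold, so QS lies in the intersection.

33.9 < QS < 49.3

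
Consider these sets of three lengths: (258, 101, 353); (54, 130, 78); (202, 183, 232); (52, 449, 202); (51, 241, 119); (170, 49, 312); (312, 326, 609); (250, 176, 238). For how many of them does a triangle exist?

(101,258,353): 101+258 > 353 → valid
(54,78,130): 54+78 > 130 → valid
(183,202,232): 183+202 > 232 → valid
(52,202,449): 52+202 ≤ 449 → not valid
(51,119,241): 51+119 ≤ 241 → not valid
(49,170,312): 49+170 ≤ 312 → not valid
(312,326,609): 312+326 > 609 → valid
(176,238,250): 176+238 > 250 → valid
5 of the 8 triples form a triangle.

5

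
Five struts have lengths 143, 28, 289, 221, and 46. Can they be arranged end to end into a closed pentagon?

Yes

A pentagon exists iff every side is shorter than the sum of the others — equivalently, the longest side is less than the sum of the rest.
Longest side 289 < 438 (sum of the remaining 4), so yes.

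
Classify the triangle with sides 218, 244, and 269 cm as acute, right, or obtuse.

acute

Compare the square of the longest side to the sum of squares of the other two: 218² + 244² = 107060 > 72361 = 269².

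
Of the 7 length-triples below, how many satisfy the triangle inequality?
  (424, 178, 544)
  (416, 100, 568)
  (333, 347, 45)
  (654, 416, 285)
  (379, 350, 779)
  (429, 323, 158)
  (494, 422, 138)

5

(178,424,544): 178+424 > 544 → valid
(100,416,568): 100+416 ≤ 568 → not valid
(45,333,347): 45+333 > 347 → valid
(285,416,654): 285+416 > 654 → valid
(350,379,779): 350+379 ≤ 779 → not valid
(158,323,429): 158+323 > 429 → valid
(138,422,494): 138+422 > 494 → valid
5 of the 7 triples form a triangle.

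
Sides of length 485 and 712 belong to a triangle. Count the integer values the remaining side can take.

969

The third side lies in the open interval (227, 1197).
Integers from 228 to 1196 inclusive: 1196 − 228 + 1 = 969.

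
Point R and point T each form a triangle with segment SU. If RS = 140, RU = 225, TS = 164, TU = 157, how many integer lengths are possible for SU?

From triangle RSU: 85 < SU < 365.
From triangle TSU: 7 < SU < 321.
Intersection: 85 < SU < 321, so integers 86 through 320: 235 values.

235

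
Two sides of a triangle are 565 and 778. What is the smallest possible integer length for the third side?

The third side must be strictly greater than |565 − 778| = 213.
The smallest integer above 213 is 214.

214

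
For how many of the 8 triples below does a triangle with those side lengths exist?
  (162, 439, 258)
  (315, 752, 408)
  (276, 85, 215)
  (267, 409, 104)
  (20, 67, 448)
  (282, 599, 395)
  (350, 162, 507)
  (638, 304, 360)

4

(162,258,439): 162+258 ≤ 439 → not valid
(315,408,752): 315+408 ≤ 752 → not valid
(85,215,276): 85+215 > 276 → valid
(104,267,409): 104+267 ≤ 409 → not valid
(20,67,448): 20+67 ≤ 448 → not valid
(282,395,599): 282+395 > 599 → valid
(162,350,507): 162+350 > 507 → valid
(304,360,638): 304+360 > 638 → valid
4 of the 8 triples form a triangle.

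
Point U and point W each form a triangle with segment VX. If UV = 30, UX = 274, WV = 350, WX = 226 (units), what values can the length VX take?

244 < VX < 304

From triangle UVX: |30 − 274| < VX < 30 + 274, i.e. 244 < VX < 304.
From triangle WVX: 124 < VX < 576.
Both must hold, so VX lies in the intersection.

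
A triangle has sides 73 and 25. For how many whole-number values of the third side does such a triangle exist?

The third side lies in the open interval (48, 98).
Integers from 49 to 97 inclusive: 97 − 49 + 1 = 49.

49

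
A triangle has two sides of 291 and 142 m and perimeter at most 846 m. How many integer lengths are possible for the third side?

264

Triangle inequality: 149 < x < 433. Perimeter ≤ 846 gives x ≤ 846 − 291 − 142 = 413.
So 149 < x ≤ 413; integers 150 through 413: 264 values.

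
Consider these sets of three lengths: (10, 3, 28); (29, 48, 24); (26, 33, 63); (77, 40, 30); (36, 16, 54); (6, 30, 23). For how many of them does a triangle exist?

1

(3,10,28): 3+10 ≤ 28 → not valid
(24,29,48): 24+29 > 48 → valid
(26,33,63): 26+33 ≤ 63 → not valid
(30,40,77): 30+40 ≤ 77 → not valid
(16,36,54): 16+36 ≤ 54 → not valid
(6,23,30): 6+23 ≤ 30 → not valid
1 of the 6 triples forms a triangle.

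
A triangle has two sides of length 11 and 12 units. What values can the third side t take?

1 < t < 23

By the triangle inequality, t must be less than 11 + 12 = 23 and greater than |11 − 12| = 1.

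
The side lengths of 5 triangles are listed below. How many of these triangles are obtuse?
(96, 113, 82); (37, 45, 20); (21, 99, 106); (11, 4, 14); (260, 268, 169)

3

(96,113,82): 82²+96² = 15940 > 12769 = 113² → acute
(37,45,20): 20²+37² = 1769 < 2025 = 45² → obtuse
(21,99,106): 21²+99² = 10242 < 11236 = 106² → obtuse
(11,4,14): 4²+11² = 137 < 196 = 14² → obtuse
(260,268,169): 169²+260² = 96161 > 71824 = 268² → acute
3 of the 5 are obtuse.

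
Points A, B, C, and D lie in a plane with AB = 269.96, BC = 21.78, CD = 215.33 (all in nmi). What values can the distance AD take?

32.85 ≤ AD ≤ 507.07 nmi

The maximum is all hops collinear in one direction: 269.96 + 21.78 + 215.33 = 507.07.
The longest hop is 269.96; the others sum to 237.11. Folding the others back against it leaves at least 269.96 − 237.11 = 32.85.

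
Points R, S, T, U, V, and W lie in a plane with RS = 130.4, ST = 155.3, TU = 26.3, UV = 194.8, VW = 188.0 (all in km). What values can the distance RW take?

0 ≤ RW ≤ 694.8 km

The maximum is all hops collinear in one direction: 130.4 + 155.3 + 26.3 + 194.8 + 188.0 = 694.8.
The longest hop is 194.8; the others sum to 500.0. Since 194.8 ≤ 500.0, the path can fold back on itself completely, so the minimum distance is 0.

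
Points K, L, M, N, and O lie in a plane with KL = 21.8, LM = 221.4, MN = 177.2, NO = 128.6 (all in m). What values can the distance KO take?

0 ≤ KO ≤ 549.0 m

The maximum is all hops collinear in one direction: 21.8 + 221.4 + 177.2 + 128.6 = 549.0.
The longest hop is 221.4; the others sum to 327.6. Since 221.4 ≤ 327.6, the path can fold back on itself completely, so the minimum distance is 0.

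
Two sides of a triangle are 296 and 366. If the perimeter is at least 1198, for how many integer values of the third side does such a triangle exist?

Triangle inequality: 70 < x < 662. Perimeter ≥ 1198 gives x ≥ 1198 − 296 − 366 = 536.
So 536 ≤ x < 662; integers 536 through 661: 126 values.

126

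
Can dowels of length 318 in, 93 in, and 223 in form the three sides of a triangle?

No

The longest side is 318, but the other two sum to only 316.
316 < 318, so the triangle inequality fails.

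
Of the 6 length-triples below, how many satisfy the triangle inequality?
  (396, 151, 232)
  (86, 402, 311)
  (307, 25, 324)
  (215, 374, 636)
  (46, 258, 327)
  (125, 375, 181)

1

(151,232,396): 151+232 ≤ 396 → not valid
(86,311,402): 86+311 ≤ 402 → not valid
(25,307,324): 25+307 > 324 → valid
(215,374,636): 215+374 ≤ 636 → not valid
(46,258,327): 46+258 ≤ 327 → not valid
(125,181,375): 125+181 ≤ 375 → not valid
1 of the 6 triples forms a triangle.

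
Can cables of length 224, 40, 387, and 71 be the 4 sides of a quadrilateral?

For a quadrilateral, each side must be shorter than the sum of the others.
Here the longest side is 387, but the remaining 3 sides sum to only 335.

No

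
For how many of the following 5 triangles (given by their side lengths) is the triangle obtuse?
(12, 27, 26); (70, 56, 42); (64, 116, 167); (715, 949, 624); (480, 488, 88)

1

(12,27,26): 12²+26² = 820 > 729 = 27² → acute
(70,56,42): 42²+56² = 4900 = 70² → right
(64,116,167): 64²+116² = 17552 < 27889 = 167² → obtuse
(715,949,624): 624²+715² = 900601 = 949² → right
(480,488,88): 88²+480² = 238144 = 488² → right
1 of the 5 is obtuse.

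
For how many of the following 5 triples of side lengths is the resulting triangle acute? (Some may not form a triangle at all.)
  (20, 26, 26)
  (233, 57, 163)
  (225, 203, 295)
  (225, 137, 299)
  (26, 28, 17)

(20,26,26): 20²+26² = 1076 > 676 = 26² → acute
(233,57,163): 57+163 ≤ 233, not a triangle
(225,203,295): 203²+225² = 91834 > 87025 = 295² → acute
(225,137,299): 137²+225² = 69394 < 89401 = 299² → obtuse
(26,28,17): 17²+26² = 965 > 784 = 28² → acute
3 of the 5 are acute.

3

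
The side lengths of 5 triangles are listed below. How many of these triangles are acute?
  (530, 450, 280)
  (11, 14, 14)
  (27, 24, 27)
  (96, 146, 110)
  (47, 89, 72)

2

(530,450,280): 280²+450² = 280900 = 530² → right
(11,14,14): 11²+14² = 317 > 196 = 14² → acute
(27,24,27): 24²+27² = 1305 > 729 = 27² → acute
(96,146,110): 96²+110² = 21316 = 146² → right
(47,89,72): 47²+72² = 7393 < 7921 = 89² → obtuse
2 of the 5 are acute.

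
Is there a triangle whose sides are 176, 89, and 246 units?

Yes

The longest side is 246, and the other two sum to 265.
Since 265 > 246, the triangle inequality holds.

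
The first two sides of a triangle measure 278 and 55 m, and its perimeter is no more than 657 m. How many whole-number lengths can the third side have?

Triangle inequality: 223 < x < 333. Perimeter ≤ 657 gives x ≤ 657 − 278 − 55 = 324.
So 223 < x ≤ 324; integers 224 through 324: 101 values.

101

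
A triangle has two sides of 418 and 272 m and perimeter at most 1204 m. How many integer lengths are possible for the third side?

368

Triangle inequality: 146 < x < 690. Perimeter ≤ 1204 gives x ≤ 1204 − 418 − 272 = 514.
So 146 < x ≤ 514; integers 147 through 514: 368 values.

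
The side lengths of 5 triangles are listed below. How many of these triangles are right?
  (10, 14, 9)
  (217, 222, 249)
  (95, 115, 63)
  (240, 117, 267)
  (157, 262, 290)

(10,14,9): 9²+10² = 181 < 196 = 14² → obtuse
(217,222,249): 217²+222² = 96373 > 62001 = 249² → acute
(95,115,63): 63²+95² = 12994 < 13225 = 115² → obtuse
(240,117,267): 117²+240² = 71289 = 267² → right
(157,262,290): 157²+262² = 93293 > 84100 = 290² → acute
1 of the 5 is right.

1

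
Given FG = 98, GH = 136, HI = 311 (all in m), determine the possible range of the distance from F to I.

77 ≤ FI ≤ 545 m

The maximum is all hops collinear in one direction: 98 + 136 + 311 = 545.
The longest hop is 311; the others sum to 234. Folding the others back against it leaves at least 311 − 234 = 77.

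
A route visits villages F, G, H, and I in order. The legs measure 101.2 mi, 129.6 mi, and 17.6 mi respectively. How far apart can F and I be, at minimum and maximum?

The maximum is all hops collinear in one direction: 101.2 + 129.6 + 17.6 = 248.4.
The longest hop is 129.6; the others sum to 118.8. Folding the others back against it leaves at least 129.6 − 118.8 = 10.8.

10.8 ≤ FI ≤ 248.4 mi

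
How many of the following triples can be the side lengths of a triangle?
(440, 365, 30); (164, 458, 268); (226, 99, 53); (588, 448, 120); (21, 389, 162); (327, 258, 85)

1

(30,365,440): 30+365 ≤ 440 → not valid
(164,268,458): 164+268 ≤ 458 → not valid
(53,99,226): 53+99 ≤ 226 → not valid
(120,448,588): 120+448 ≤ 588 → not valid
(21,162,389): 21+162 ≤ 389 → not valid
(85,258,327): 85+258 > 327 → valid
1 of the 6 triples forms a triangle.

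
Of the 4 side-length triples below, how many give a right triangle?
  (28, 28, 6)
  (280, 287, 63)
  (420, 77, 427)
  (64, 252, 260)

(28,28,6): 6²+28² = 820 > 784 = 28² → acute
(280,287,63): 63²+280² = 82369 = 287² → right
(420,77,427): 77²+420² = 182329 = 427² → right
(64,252,260): 64²+252² = 67600 = 260² → right
3 of the 4 are right.

3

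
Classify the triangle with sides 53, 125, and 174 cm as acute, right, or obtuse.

obtuse

Compare the square of the longest side to the sum of squares of the other two: 53² + 125² = 18434 < 30276 = 174².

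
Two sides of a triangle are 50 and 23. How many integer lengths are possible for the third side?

The third side lies in the open interval (27, 73).
Integers from 28 to 72 inclusive: 72 − 28 + 1 = 45.

45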